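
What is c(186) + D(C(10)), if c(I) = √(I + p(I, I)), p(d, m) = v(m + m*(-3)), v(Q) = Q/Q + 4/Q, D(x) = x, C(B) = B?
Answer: 10 + √1617270/93 ≈ 23.674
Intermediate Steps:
v(Q) = 1 + 4/Q
p(d, m) = -(4 - 2*m)/(2*m) (p(d, m) = (4 + (m + m*(-3)))/(m + m*(-3)) = (4 + (m - 3*m))/(m - 3*m) = (4 - 2*m)/((-2*m)) = (-1/(2*m))*(4 - 2*m) = -(4 - 2*m)/(2*m))
c(I) = √(I + (-2 + I)/I)
c(186) + D(C(10)) = √(1 + 186 - 2/186) + 10 = √(1 + 186 - 2*1/186) + 10 = √(1 + 186 - 1/93) + 10 = √(17390/93) + 10 = √1617270/93 + 10 = 10 + √1617270/93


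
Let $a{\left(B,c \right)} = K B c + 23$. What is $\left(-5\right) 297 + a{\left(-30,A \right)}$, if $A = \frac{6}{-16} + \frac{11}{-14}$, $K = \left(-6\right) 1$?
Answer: $- \frac{23393}{14} \approx -1670.9$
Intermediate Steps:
$K = -6$
$A = - \frac{65}{56}$ ($A = 6 \left(- \frac{1}{16}\right) + 11 \left(- \frac{1}{14}\right) = - \frac{3}{8} - \frac{11}{14} = - \frac{65}{56} \approx -1.1607$)
$a{\left(B,c \right)} = 23 - 6 B c$ ($a{\left(B,c \right)} = - 6 B c + 23 = 23 - 6 B c$)
$\left(-5\right) 297 + a{\left(-30,A \right)} = \left(-5\right) 297 + \left(23 - \left(-180\right) \left(- \frac{65}{56}\right)\right) = -1485 + \left(23 - \frac{2925}{14}\right) = -1485 - \frac{2603}{14} = - \frac{23393}{14}$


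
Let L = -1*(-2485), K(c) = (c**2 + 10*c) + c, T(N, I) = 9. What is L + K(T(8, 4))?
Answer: 2665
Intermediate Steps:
K(c) = c**2 + 11*c
L = 2485
L + K(T(8, 4)) = 2485 + 9*(11 + 9) = 2485 + 9*20 = 2485 + 180 = 2665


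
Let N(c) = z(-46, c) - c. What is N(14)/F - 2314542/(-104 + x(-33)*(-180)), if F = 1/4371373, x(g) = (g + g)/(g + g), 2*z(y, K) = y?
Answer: -22966036471/142 ≈ -1.6173e+8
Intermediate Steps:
z(y, K) = y/2
x(g) = 1 (x(g) = (2*g)/((2*g)) = (2*g)*(1/(2*g)) = 1)
F = 1/4371373 ≈ 2.2876e-7
N(c) = -23 - c (N(c) = (1/2)*(-46) - c = -23 - c)
N(14)/F - 2314542/(-104 + x(-33)*(-180)) = (-23 - 1*14)/(1/4371373) - 2314542/(-104 + 1*(-180)) = (-23 - 14)*4371373 - 2314542/(-104 - 180) = -37*4371373 - 2314542/(-284) = -161740801 - 2314542*(-1/284) = -161740801 + 1157271/142 = -22966036471/142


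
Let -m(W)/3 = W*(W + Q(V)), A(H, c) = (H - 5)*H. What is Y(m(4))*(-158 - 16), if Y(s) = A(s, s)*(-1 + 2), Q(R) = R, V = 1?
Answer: -678600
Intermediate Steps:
A(H, c) = H*(-5 + H) (A(H, c) = (-5 + H)*H = H*(-5 + H))
m(W) = -3*W*(1 + W) (m(W) = -3*W*(W + 1) = -3*W*(1 + W))
Y(s) = s*(-5 + s) (Y(s) = (s*(-5 + s))*(-1 + 2) = (s*(-5 + s))*1 = s*(-5 + s))
Y(m(4))*(-158 - 16) = ((-3*4*(1 + 4))*(-5 - 3*4*(1 + 4)))*(-158 - 16) = ((-3*4*5)*(-5 - 3*4*5))*(-174) = -60*(-5 - 60)*(-174) = -60*(-65)*(-174) = 3900*(-174) = -678600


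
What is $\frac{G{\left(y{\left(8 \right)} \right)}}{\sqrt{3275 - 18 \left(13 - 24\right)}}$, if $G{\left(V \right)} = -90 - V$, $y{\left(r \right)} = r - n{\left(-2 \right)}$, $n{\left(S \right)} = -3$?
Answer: $- \frac{101 \sqrt{3473}}{3473} \approx -1.7138$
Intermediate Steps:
$y{\left(r \right)} = 3 + r$ ($y{\left(r \right)} = r - -3 = r + 3 = 3 + r$)
$\frac{G{\left(y{\left(8 \right)} \right)}}{\sqrt{3275 - 18 \left(13 - 24\right)}} = \frac{-90 - \left(3 + 8\right)}{\sqrt{3275 - 18 \left(13 - 24\right)}} = \frac{-90 - 11}{\sqrt{3275 - 18 \left(13 - 24\right)}} = \frac{-90 - 11}{\sqrt{3275 - -198}} = - \frac{101}{\sqrt{3275 + 198}} = - \frac{101}{\sqrt{3473}} = - 101 \frac{\sqrt{3473}}{3473} = - \frac{101 \sqrt{3473}}{3473}$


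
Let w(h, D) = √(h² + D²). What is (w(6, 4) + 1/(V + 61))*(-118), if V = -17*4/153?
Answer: -1062/545 - 236*√13 ≈ -852.86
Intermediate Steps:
w(h, D) = √(D² + h²)
V = -4/9 (V = -68*1/153 = -4/9 ≈ -0.44444)
(w(6, 4) + 1/(V + 61))*(-118) = (√(4² + 6²) + 1/(-4/9 + 61))*(-118) = (√(16 + 36) + 1/(545/9))*(-118) = (√52 + 9/545)*(-118) = (2*√13 + 9/545)*(-118) = (9/545 + 2*√13)*(-118) = -1062/545 - 236*√13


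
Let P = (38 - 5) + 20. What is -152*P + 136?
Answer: -7920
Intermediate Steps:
P = 53 (P = 33 + 20 = 53)
-152*P + 136 = -152*53 + 136 = -8056 + 136 = -7920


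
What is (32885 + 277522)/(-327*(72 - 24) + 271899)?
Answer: 103469/85401 ≈ 1.2116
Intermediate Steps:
(32885 + 277522)/(-327*(72 - 24) + 271899) = 310407/(-327*48 + 271899) = 310407/(-15696 + 271899) = 310407/256203 = 310407*(1/256203) = 103469/85401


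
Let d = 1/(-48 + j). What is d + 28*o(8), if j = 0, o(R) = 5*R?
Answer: 53759/48 ≈ 1120.0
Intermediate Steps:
d = -1/48 (d = 1/(-48 + 0) = 1/(-48) = -1/48 ≈ -0.020833)
d + 28*o(8) = -1/48 + 28*(5*8) = -1/48 + 28*40 = -1/48 + 1120 = 53759/48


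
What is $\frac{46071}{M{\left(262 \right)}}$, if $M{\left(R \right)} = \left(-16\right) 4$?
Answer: $- \frac{46071}{64} \approx -719.86$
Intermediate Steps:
$M{\left(R \right)} = -64$
$\frac{46071}{M{\left(262 \right)}} = \frac{46071}{-64} = 46071 \left(- \frac{1}{64}\right) = - \frac{46071}{64}$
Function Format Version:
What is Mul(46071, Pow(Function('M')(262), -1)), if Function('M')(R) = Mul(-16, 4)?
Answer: Rational(-46071, 64) ≈ -719.86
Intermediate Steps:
Function('M')(R) = -64
Mul(46071, Pow(Function('M')(262), -1)) = Mul(46071, Pow(-64, -1)) = Mul(46071, Rational(-1, 64)) = Rational(-46071, 64)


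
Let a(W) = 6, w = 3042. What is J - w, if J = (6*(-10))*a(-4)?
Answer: -3402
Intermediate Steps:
J = -360 (J = (6*(-10))*6 = -60*6 = -360)
J - w = -360 - 1*3042 = -360 - 3042 = -3402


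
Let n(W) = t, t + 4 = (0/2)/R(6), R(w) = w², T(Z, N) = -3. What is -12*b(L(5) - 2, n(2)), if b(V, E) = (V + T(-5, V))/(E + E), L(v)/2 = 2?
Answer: -3/2 ≈ -1.5000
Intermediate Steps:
L(v) = 4 (L(v) = 2*2 = 4)
t = -4 (t = -4 + (0/2)/(6²) = -4 + (0*(½))/36 = -4 + 0*(1/36) = -4 + 0 = -4)
n(W) = -4
b(V, E) = (-3 + V)/(2*E) (b(V, E) = (V - 3)/(E + E) = (-3 + V)/((2*E)) = (-3 + V)*(1/(2*E)) = (-3 + V)/(2*E))
-12*b(L(5) - 2, n(2)) = -6*(-3 + (4 - 2))/(-4) = -6*(-1)*(-3 + 2)/4 = -6*(-1)*(-1)/4 = -12*⅛ = -3/2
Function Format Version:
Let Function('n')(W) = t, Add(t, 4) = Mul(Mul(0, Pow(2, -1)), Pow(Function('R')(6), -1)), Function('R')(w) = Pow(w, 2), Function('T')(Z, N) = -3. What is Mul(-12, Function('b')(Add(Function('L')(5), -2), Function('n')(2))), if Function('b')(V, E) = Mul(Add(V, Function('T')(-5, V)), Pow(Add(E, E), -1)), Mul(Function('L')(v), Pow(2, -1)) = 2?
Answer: Rational(-3, 2) ≈ -1.5000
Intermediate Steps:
Function('L')(v) = 4 (Function('L')(v) = Mul(2, 2) = 4)
t = -4 (t = Add(-4, Mul(Mul(0, Pow(2, -1)), Pow(Pow(6, 2), -1))) = Add(-4, Mul(Mul(0, Rational(1, 2)), Pow(36, -1))) = Add(-4, Mul(0, Rational(1, 36))) = Add(-4, 0) = -4)
Function('n')(W) = -4
Function('b')(V, E) = Mul(Rational(1, 2), Pow(E, -1), Add(-3, V)) (Function('b')(V, E) = Mul(Add(V, -3), Pow(Add(E, E), -1)) = Mul(Add(-3, V), Pow(Mul(2, E), -1)) = Mul(Add(-3, V), Mul(Rational(1, 2), Pow(E, -1))) = Mul(Rational(1, 2), Pow(E, -1), Add(-3, V)))
Mul(-12, Function('b')(Add(Function('L')(5), -2), Function('n')(2))) = Mul(-12, Mul(Rational(1, 2), Pow(-4, -1), Add(-3, Add(4, -2)))) = Mul(-12, Mul(Rational(1, 2), Rational(-1, 4), Add(-3, 2))) = Mul(-12, Mul(Rational(1, 2), Rational(-1, 4), -1)) = Mul(-12, Rational(1, 8)) = Rational(-3, 2)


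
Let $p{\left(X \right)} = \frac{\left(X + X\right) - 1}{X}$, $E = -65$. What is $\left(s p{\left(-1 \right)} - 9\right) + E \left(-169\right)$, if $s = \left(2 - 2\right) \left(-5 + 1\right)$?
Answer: $10976$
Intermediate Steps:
$s = 0$ ($s = 0 \left(-4\right) = 0$)
$p{\left(X \right)} = \frac{-1 + 2 X}{X}$ ($p{\left(X \right)} = \frac{2 X - 1}{X} = \frac{-1 + 2 X}{X}$)
$\left(s p{\left(-1 \right)} - 9\right) + E \left(-169\right) = \left(0 \left(2 - \frac{1}{-1}\right) - 9\right) - -10985 = \left(0 \left(2 - -1\right) - 9\right) + 10985 = \left(0 \left(2 + 1\right) - 9\right) + 10985 = \left(0 \cdot 3 - 9\right) + 10985 = \left(0 - 9\right) + 10985 = -9 + 10985 = 10976$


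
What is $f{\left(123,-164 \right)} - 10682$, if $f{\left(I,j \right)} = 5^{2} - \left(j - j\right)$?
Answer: $-10657$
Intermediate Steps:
$f{\left(I,j \right)} = 25$ ($f{\left(I,j \right)} = 25 - 0 = 25 + 0 = 25$)
$f{\left(123,-164 \right)} - 10682 = 25 - 10682 = -10657$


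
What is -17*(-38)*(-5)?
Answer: -3230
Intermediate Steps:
-17*(-38)*(-5) = 646*(-5) = -3230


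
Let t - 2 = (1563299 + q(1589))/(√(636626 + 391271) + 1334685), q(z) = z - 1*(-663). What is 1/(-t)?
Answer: -5652283479091/17934551764653 - 1565551*√1027897/17934551764653 ≈ -0.31525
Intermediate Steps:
q(z) = 663 + z (q(z) = z + 663 = 663 + z)
t = 2 + 1565551/(1334685 + √1027897) (t = 2 + (1563299 + (663 + 1589))/(√(636626 + 391271) + 1334685) = 2 + (1563299 + 2252)/(√1027897 + 1334685) = 2 + 1565551/(1334685 + √1027897) ≈ 3.1721)
1/(-t) = 1/(-(5652283479091/1781383021328 - 1565551*√1027897/1781383021328)) = 1/(-5652283479091/1781383021328 + 1565551*√1027897/1781383021328)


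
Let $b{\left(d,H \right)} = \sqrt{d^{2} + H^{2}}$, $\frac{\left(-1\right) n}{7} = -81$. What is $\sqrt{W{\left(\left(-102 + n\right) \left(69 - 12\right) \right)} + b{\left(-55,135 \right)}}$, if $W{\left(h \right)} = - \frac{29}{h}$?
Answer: $\frac{\sqrt{-85405 + 1951430625 \sqrt{34}}}{8835} \approx 12.074$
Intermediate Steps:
$n = 567$ ($n = \left(-7\right) \left(-81\right) = 567$)
$b{\left(d,H \right)} = \sqrt{H^{2} + d^{2}}$
$\sqrt{W{\left(\left(-102 + n\right) \left(69 - 12\right) \right)} + b{\left(-55,135 \right)}} = \sqrt{- \frac{29}{\left(-102 + 567\right) \left(69 - 12\right)} + \sqrt{135^{2} + \left(-55\right)^{2}}} = \sqrt{- \frac{29}{465 \cdot 57} + \sqrt{18225 + 3025}} = \sqrt{- \frac{29}{26505} + \sqrt{21250}} = \sqrt{\left(-29\right) \frac{1}{26505} + 25 \sqrt{34}} = \sqrt{- \frac{29}{26505} + 25 \sqrt{34}}$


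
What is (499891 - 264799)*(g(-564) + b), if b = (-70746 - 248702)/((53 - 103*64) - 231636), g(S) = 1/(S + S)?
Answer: 7054702819879/22388450 ≈ 3.1510e+5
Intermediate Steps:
g(S) = 1/(2*S)
b = 319448/238175 (b = -319448/((53 - 6592) - 231636) = -319448/(-6539 - 231636) = -319448/(-238175) = -319448*(-1/238175) = 319448/238175 ≈ 1.3412)
(499891 - 264799)*(g(-564) + b) = (499891 - 264799)*((½)/(-564) + 319448/238175) = 235092*((½)*(-1/564) + 319448/238175) = 235092*(-1/1128 + 319448/238175) = 235092*(360099169/268661400) = 7054702819879/22388450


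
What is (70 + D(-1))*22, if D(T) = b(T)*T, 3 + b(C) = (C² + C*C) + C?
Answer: 1584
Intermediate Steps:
b(C) = -3 + C + 2*C² (b(C) = -3 + ((C² + C*C) + C) = -3 + ((C² + C²) + C) = -3 + (2*C² + C) = -3 + (C + 2*C²) = -3 + C + 2*C²)
D(T) = T*(-3 + T + 2*T²) (D(T) = (-3 + T + 2*T²)*T = T*(-3 + T + 2*T²))
(70 + D(-1))*22 = (70 - (-3 - 1 + 2*(-1)²))*22 = (70 - (-3 - 1 + 2*1))*22 = (70 - (-3 - 1 + 2))*22 = (70 - 1*(-2))*22 = (70 + 2)*22 = 72*22 = 1584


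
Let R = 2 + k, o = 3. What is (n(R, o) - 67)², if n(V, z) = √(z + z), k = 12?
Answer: (67 - √6)² ≈ 4166.8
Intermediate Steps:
R = 14 (R = 2 + 12 = 14)
n(V, z) = √2*√z (n(V, z) = √(2*z) = √2*√z)
(n(R, o) - 67)² = (√2*√3 - 67)² = (√6 - 67)² = (-67 + √6)²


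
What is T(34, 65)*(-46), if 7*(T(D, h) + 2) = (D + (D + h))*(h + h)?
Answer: -113528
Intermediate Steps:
T(D, h) = -2 + 2*h*(h + 2*D)/7 (T(D, h) = -2 + ((D + (D + h))*(h + h))/7 = -2 + ((h + 2*D)*(2*h))/7 = -2 + (2*h*(h + 2*D))/7 = -2 + 2*h*(h + 2*D)/7)
T(34, 65)*(-46) = (-2 + (2/7)*65**2 + (4/7)*34*65)*(-46) = (-2 + (2/7)*4225 + 8840/7)*(-46) = (-2 + 8450/7 + 8840/7)*(-46) = 2468*(-46) = -113528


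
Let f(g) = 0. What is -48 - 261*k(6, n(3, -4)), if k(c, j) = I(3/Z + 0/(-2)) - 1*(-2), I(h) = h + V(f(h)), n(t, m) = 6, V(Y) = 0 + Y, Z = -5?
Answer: -2067/5 ≈ -413.40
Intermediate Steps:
V(Y) = Y
I(h) = h (I(h) = h + 0 = h)
k(c, j) = 7/5 (k(c, j) = (3/(-5) + 0/(-2)) - 1*(-2) = (3*(-1/5) + 0*(-1/2)) + 2 = (-3/5 + 0) + 2 = -3/5 + 2 = 7/5)
-48 - 261*k(6, n(3, -4)) = -48 - 261*7/5 = -48 - 1827/5 = -2067/5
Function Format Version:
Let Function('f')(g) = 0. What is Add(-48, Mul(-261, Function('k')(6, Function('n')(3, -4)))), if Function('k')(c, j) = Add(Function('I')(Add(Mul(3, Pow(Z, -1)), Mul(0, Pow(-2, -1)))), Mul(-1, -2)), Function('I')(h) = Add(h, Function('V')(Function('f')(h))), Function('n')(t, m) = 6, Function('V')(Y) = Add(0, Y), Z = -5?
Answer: Rational(-2067, 5) ≈ -413.40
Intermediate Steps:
Function('V')(Y) = Y
Function('I')(h) = h (Function('I')(h) = Add(h, 0) = h)
Function('k')(c, j) = Rational(7, 5) (Function('k')(c, j) = Add(Add(Mul(3, Pow(-5, -1)), Mul(0, Pow(-2, -1))), Mul(-1, -2)) = Add(Add(Mul(3, Rational(-1, 5)), Mul(0, Rational(-1, 2))), 2) = Add(Add(Rational(-3, 5), 0), 2) = Add(Rational(-3, 5), 2) = Rational(7, 5))
Add(-48, Mul(-261, Function('k')(6, Function('n')(3, -4)))) = Add(-48, Mul(-261, Rational(7, 5))) = Add(-48, Rational(-1827, 5)) = Rational(-2067, 5)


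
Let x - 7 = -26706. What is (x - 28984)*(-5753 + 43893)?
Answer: -2123749620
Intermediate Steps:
x = -26699 (x = 7 - 26706 = -26699)
(x - 28984)*(-5753 + 43893) = (-26699 - 28984)*(-5753 + 43893) = -55683*38140 = -2123749620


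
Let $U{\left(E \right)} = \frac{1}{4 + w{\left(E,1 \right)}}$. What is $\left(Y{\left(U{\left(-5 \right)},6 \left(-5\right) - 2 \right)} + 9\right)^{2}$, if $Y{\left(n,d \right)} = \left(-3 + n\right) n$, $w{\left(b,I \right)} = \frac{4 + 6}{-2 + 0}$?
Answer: $169$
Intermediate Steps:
$w{\left(b,I \right)} = -5$ ($w{\left(b,I \right)} = \frac{10}{-2} = 10 \left(- \frac{1}{2}\right) = -5$)
$U{\left(E \right)} = -1$ ($U{\left(E \right)} = \frac{1}{4 - 5} = \frac{1}{-1} = -1$)
$Y{\left(n,d \right)} = n \left(-3 + n\right)$
$\left(Y{\left(U{\left(-5 \right)},6 \left(-5\right) - 2 \right)} + 9\right)^{2} = \left(- (-3 - 1) + 9\right)^{2} = \left(\left(-1\right) \left(-4\right) + 9\right)^{2} = \left(4 + 9\right)^{2} = 13^{2} = 169$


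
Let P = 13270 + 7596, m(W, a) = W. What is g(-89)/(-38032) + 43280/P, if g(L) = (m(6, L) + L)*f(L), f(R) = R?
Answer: 745943909/396787856 ≈ 1.8800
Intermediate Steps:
P = 20866
g(L) = L*(6 + L) (g(L) = (6 + L)*L = L*(6 + L))
g(-89)/(-38032) + 43280/P = -89*(6 - 89)/(-38032) + 43280/20866 = -89*(-83)*(-1/38032) + 43280*(1/20866) = 7387*(-1/38032) + 21640/10433 = -7387/38032 + 21640/10433 = 745943909/396787856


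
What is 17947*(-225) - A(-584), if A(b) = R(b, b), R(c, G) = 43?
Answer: -4038118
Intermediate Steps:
A(b) = 43
17947*(-225) - A(-584) = 17947*(-225) - 1*43 = -4038075 - 43 = -4038118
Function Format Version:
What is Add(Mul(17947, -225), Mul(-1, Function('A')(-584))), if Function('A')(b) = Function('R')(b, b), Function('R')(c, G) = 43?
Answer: -4038118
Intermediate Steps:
Function('A')(b) = 43
Add(Mul(17947, -225), Mul(-1, Function('A')(-584))) = Add(Mul(17947, -225), Mul(-1, 43)) = Add(-4038075, -43) = -4038118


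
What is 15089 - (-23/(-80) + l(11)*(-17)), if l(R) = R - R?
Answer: 1207097/80 ≈ 15089.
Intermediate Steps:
l(R) = 0
15089 - (-23/(-80) + l(11)*(-17)) = 15089 - (-23/(-80) + 0*(-17)) = 15089 - (-23*(-1/80) + 0) = 15089 - (23/80 + 0) = 15089 - 1*23/80 = 15089 - 23/80 = 1207097/80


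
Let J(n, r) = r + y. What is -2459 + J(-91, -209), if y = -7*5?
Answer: -2703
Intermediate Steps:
y = -35
J(n, r) = -35 + r (J(n, r) = r - 35 = -35 + r)
-2459 + J(-91, -209) = -2459 + (-35 - 209) = -2459 - 244 = -2703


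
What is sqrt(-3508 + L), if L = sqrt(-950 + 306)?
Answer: sqrt(-3508 + 2*I*sqrt(161)) ≈ 0.2142 + 59.229*I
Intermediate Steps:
L = 2*I*sqrt(161) (L = sqrt(-644) = 2*I*sqrt(161) ≈ 25.377*I)
sqrt(-3508 + L) = sqrt(-3508 + 2*I*sqrt(161))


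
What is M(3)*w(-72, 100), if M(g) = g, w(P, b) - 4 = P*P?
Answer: 15564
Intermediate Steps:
w(P, b) = 4 + P² (w(P, b) = 4 + P*P = 4 + P²)
M(3)*w(-72, 100) = 3*(4 + (-72)²) = 3*(4 + 5184) = 3*5188 = 15564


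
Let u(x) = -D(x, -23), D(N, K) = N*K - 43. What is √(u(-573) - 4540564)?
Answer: 10*I*√45537 ≈ 2133.9*I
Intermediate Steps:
D(N, K) = -43 + K*N (D(N, K) = K*N - 43 = -43 + K*N)
u(x) = 43 + 23*x (u(x) = -(-43 - 23*x) = 43 + 23*x)
√(u(-573) - 4540564) = √((43 + 23*(-573)) - 4540564) = √((43 - 13179) - 4540564) = √(-13136 - 4540564) = √(-4553700) = 10*I*√45537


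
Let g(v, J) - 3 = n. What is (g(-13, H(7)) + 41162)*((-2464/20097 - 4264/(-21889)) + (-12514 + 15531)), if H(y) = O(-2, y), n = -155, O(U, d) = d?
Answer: 235624608372830/1904343 ≈ 1.2373e+8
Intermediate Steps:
H(y) = y
g(v, J) = -152 (g(v, J) = 3 - 155 = -152)
(g(-13, H(7)) + 41162)*((-2464/20097 - 4264/(-21889)) + (-12514 + 15531)) = (-152 + 41162)*((-2464/20097 - 4264/(-21889)) + (-12514 + 15531)) = 41010*((-2464*1/20097 - 4264*(-1/21889)) + 3017) = 41010*((-32/261 + 4264/21889) + 3017) = 41010*(412456/5713029 + 3017) = 41010*(17236620949/5713029) = 235624608372830/1904343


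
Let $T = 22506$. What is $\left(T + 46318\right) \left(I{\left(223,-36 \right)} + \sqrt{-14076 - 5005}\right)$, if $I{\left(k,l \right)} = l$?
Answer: $-2477664 + 68824 i \sqrt{19081} \approx -2.4777 \cdot 10^{6} + 9.5069 \cdot 10^{6} i$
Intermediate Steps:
$\left(T + 46318\right) \left(I{\left(223,-36 \right)} + \sqrt{-14076 - 5005}\right) = \left(22506 + 46318\right) \left(-36 + \sqrt{-14076 - 5005}\right) = 68824 \left(-36 + \sqrt{-19081}\right) = 68824 \left(-36 + i \sqrt{19081}\right) = -2477664 + 68824 i \sqrt{19081}$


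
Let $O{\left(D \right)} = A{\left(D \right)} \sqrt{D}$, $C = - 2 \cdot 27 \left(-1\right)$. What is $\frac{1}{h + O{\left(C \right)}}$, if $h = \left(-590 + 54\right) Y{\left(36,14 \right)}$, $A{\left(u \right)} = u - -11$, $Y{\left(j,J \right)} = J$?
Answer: $- \frac{3752}{28040933} - \frac{195 \sqrt{6}}{56081866} \approx -0.00014232$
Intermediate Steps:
$A{\left(u \right)} = 11 + u$ ($A{\left(u \right)} = u + 11 = 11 + u$)
$C = 54$ ($C = \left(-2\right) \left(-27\right) = 54$)
$h = -7504$ ($h = \left(-590 + 54\right) 14 = \left(-536\right) 14 = -7504$)
$O{\left(D \right)} = \sqrt{D} \left(11 + D\right)$ ($O{\left(D \right)} = \left(11 + D\right) \sqrt{D} = \sqrt{D} \left(11 + D\right)$)
$\frac{1}{h + O{\left(C \right)}} = \frac{1}{-7504 + \sqrt{54} \left(11 + 54\right)} = \frac{1}{-7504 + 3 \sqrt{6} \cdot 65} = \frac{1}{-7504 + 195 \sqrt{6}}$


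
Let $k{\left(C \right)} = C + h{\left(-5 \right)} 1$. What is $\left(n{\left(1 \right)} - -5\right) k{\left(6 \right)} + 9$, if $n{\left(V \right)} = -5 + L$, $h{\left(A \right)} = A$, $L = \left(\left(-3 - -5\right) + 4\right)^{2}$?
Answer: $45$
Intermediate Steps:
$L = 36$ ($L = \left(\left(-3 + 5\right) + 4\right)^{2} = \left(2 + 4\right)^{2} = 6^{2} = 36$)
$n{\left(V \right)} = 31$ ($n{\left(V \right)} = -5 + 36 = 31$)
$k{\left(C \right)} = -5 + C$ ($k{\left(C \right)} = C - 5 = -5 + C$)
$\left(n{\left(1 \right)} - -5\right) k{\left(6 \right)} + 9 = \left(31 - -5\right) \left(-5 + 6\right) + 9 = \left(31 + 5\right) 1 + 9 = 36 \cdot 1 + 9 = 36 + 9 = 45$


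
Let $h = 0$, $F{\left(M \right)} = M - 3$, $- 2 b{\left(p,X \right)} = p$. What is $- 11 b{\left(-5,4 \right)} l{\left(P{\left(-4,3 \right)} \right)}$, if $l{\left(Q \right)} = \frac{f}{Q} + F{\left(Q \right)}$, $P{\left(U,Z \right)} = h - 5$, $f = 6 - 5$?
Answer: $\frac{451}{2} \approx 225.5$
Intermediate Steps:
$b{\left(p,X \right)} = - \frac{p}{2}$
$F{\left(M \right)} = -3 + M$
$f = 1$ ($f = 6 - 5 = 1$)
$P{\left(U,Z \right)} = -5$ ($P{\left(U,Z \right)} = 0 - 5 = -5$)
$l{\left(Q \right)} = -3 + Q + \frac{1}{Q}$ ($l{\left(Q \right)} = 1 \frac{1}{Q} + \left(-3 + Q\right) = \frac{1}{Q} + \left(-3 + Q\right) = -3 + Q + \frac{1}{Q}$)
$- 11 b{\left(-5,4 \right)} l{\left(P{\left(-4,3 \right)} \right)} = - 11 \left(\left(- \frac{1}{2}\right) \left(-5\right)\right) \left(-3 - 5 + \frac{1}{-5}\right) = \left(-11\right) \frac{5}{2} \left(-3 - 5 - \frac{1}{5}\right) = \left(- \frac{55}{2}\right) \left(- \frac{41}{5}\right) = \frac{451}{2}$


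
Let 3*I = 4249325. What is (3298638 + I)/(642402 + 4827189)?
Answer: 14145239/16408773 ≈ 0.86205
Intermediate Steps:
I = 4249325/3 (I = (⅓)*4249325 = 4249325/3 ≈ 1.4164e+6)
(3298638 + I)/(642402 + 4827189) = (3298638 + 4249325/3)/(642402 + 4827189) = (14145239/3)/5469591 = (14145239/3)*(1/5469591) = 14145239/16408773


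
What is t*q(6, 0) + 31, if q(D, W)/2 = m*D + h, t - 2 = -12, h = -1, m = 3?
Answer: -309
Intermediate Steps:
t = -10 (t = 2 - 12 = -10)
q(D, W) = -2 + 6*D (q(D, W) = 2*(3*D - 1) = 2*(-1 + 3*D) = -2 + 6*D)
t*q(6, 0) + 31 = -10*(-2 + 6*6) + 31 = -10*(-2 + 36) + 31 = -10*34 + 31 = -340 + 31 = -309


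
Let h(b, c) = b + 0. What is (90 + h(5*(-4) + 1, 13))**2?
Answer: 5041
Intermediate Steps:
h(b, c) = b
(90 + h(5*(-4) + 1, 13))**2 = (90 + (5*(-4) + 1))**2 = (90 + (-20 + 1))**2 = (90 - 19)**2 = 71**2 = 5041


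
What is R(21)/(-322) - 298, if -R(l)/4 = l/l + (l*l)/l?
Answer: -47934/161 ≈ -297.73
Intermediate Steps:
R(l) = -4 - 4*l (R(l) = -4*(l/l + (l*l)/l) = -4*(1 + l**2/l) = -4*(1 + l) = -4 - 4*l)
R(21)/(-322) - 298 = (-4 - 4*21)/(-322) - 298 = (-4 - 84)*(-1/322) - 298 = -88*(-1/322) - 298 = 44/161 - 298 = -47934/161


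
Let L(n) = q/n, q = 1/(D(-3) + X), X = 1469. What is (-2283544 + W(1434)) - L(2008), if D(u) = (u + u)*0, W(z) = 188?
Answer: -6735333927713/2949752 ≈ -2.2834e+6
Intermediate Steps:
D(u) = 0 (D(u) = (2*u)*0 = 0)
q = 1/1469 (q = 1/(0 + 1469) = 1/1469 ≈ 0.00068074)
L(n) = 1/(1469*n)
(-2283544 + W(1434)) - L(2008) = (-2283544 + 188) - 1/(1469*2008) = -2283356 - 1/(1469*2008) = -2283356 - 1*1/2949752 = -2283356 - 1/2949752 = -6735333927713/2949752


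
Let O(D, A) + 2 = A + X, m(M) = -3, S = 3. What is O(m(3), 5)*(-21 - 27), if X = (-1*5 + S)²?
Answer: -336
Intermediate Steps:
X = 4 (X = (-1*5 + 3)² = (-5 + 3)² = (-2)² = 4)
O(D, A) = 2 + A (O(D, A) = -2 + (A + 4) = -2 + (4 + A) = 2 + A)
O(m(3), 5)*(-21 - 27) = (2 + 5)*(-21 - 27) = 7*(-48) = -336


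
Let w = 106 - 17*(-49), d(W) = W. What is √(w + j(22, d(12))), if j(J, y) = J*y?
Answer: √1203 ≈ 34.684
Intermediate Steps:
w = 939 (w = 106 + 833 = 939)
√(w + j(22, d(12))) = √(939 + 22*12) = √(939 + 264) = √1203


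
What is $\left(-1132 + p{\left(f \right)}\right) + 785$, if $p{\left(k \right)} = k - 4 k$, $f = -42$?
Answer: $-221$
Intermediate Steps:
$p{\left(k \right)} = - 3 k$
$\left(-1132 + p{\left(f \right)}\right) + 785 = \left(-1132 - -126\right) + 785 = \left(-1132 + 126\right) + 785 = -1006 + 785 = -221$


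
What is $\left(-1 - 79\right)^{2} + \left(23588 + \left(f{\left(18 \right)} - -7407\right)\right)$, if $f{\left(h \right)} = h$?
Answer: $37413$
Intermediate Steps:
$\left(-1 - 79\right)^{2} + \left(23588 + \left(f{\left(18 \right)} - -7407\right)\right) = \left(-1 - 79\right)^{2} + \left(23588 + \left(18 - -7407\right)\right) = \left(-80\right)^{2} + \left(23588 + \left(18 + 7407\right)\right) = 6400 + \left(23588 + 7425\right) = 6400 + 31013 = 37413$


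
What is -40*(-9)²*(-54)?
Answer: 174960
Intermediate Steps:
-40*(-9)²*(-54) = -40*81*(-54) = -3240*(-54) = 174960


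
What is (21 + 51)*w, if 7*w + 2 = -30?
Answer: -2304/7 ≈ -329.14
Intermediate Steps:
w = -32/7 (w = -2/7 + (⅐)*(-30) = -2/7 - 30/7 = -32/7 ≈ -4.5714)
(21 + 51)*w = (21 + 51)*(-32/7) = 72*(-32/7) = -2304/7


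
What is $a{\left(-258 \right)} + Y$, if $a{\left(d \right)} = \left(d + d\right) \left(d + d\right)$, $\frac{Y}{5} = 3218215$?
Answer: $16357331$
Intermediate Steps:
$Y = 16091075$ ($Y = 5 \cdot 3218215 = 16091075$)
$a{\left(d \right)} = 4 d^{2}$ ($a{\left(d \right)} = 2 d 2 d = 4 d^{2}$)
$a{\left(-258 \right)} + Y = 4 \left(-258\right)^{2} + 16091075 = 4 \cdot 66564 + 16091075 = 266256 + 16091075 = 16357331$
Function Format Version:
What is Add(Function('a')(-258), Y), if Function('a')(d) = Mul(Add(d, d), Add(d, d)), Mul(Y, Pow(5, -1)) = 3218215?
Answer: 16357331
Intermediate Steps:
Y = 16091075 (Y = Mul(5, 3218215) = 16091075)
Function('a')(d) = Mul(4, Pow(d, 2)) (Function('a')(d) = Mul(Mul(2, d), Mul(2, d)) = Mul(4, Pow(d, 2)))
Add(Function('a')(-258), Y) = Add(Mul(4, Pow(-258, 2)), 16091075) = Add(Mul(4, 66564), 16091075) = Add(266256, 16091075) = 16357331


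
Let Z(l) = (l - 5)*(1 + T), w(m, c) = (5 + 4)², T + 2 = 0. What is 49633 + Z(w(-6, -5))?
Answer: 49557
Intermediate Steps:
T = -2 (T = -2 + 0 = -2)
w(m, c) = 81 (w(m, c) = 9² = 81)
Z(l) = 5 - l (Z(l) = (l - 5)*(1 - 2) = (-5 + l)*(-1) = 5 - l)
49633 + Z(w(-6, -5)) = 49633 + (5 - 1*81) = 49633 + (5 - 81) = 49633 - 76 = 49557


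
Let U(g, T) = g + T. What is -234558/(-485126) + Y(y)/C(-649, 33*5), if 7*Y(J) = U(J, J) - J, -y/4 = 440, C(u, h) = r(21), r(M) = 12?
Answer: -104264861/5093823 ≈ -20.469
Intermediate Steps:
U(g, T) = T + g
C(u, h) = 12
y = -1760 (y = -4*440 = -1760)
Y(J) = J/7 (Y(J) = ((J + J) - J)/7 = (2*J - J)/7 = J/7)
-234558/(-485126) + Y(y)/C(-649, 33*5) = -234558/(-485126) + ((1/7)*(-1760))/12 = -234558*(-1/485126) - 1760/7*1/12 = 117279/242563 - 440/21 = -104264861/5093823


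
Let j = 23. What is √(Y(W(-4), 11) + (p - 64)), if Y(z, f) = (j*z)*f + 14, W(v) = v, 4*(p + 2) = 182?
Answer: I*√4074/2 ≈ 31.914*I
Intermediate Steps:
p = 87/2 (p = -2 + (¼)*182 = -2 + 91/2 = 87/2 ≈ 43.500)
Y(z, f) = 14 + 23*f*z (Y(z, f) = (23*z)*f + 14 = 23*f*z + 14 = 14 + 23*f*z)
√(Y(W(-4), 11) + (p - 64)) = √((14 + 23*11*(-4)) + (87/2 - 64)) = √((14 - 1012) - 41/2) = √(-998 - 41/2) = √(-2037/2) = I*√4074/2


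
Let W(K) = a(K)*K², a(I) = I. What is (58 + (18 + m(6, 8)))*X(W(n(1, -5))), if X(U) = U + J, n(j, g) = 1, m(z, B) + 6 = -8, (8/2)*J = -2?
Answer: 31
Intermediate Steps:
J = -½ (J = (¼)*(-2) = -½ ≈ -0.50000)
m(z, B) = -14 (m(z, B) = -6 - 8 = -14)
W(K) = K³ (W(K) = K*K² = K³)
X(U) = -½ + U (X(U) = U - ½ = -½ + U)
(58 + (18 + m(6, 8)))*X(W(n(1, -5))) = (58 + (18 - 14))*(-½ + 1³) = (58 + 4)*(-½ + 1) = 62*(½) = 31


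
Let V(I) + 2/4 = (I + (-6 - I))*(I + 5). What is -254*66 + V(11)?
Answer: -33721/2 ≈ -16861.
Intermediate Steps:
V(I) = -61/2 - 6*I (V(I) = -½ + (I + (-6 - I))*(I + 5) = -½ - 6*(5 + I) = -½ + (-30 - 6*I) = -61/2 - 6*I)
-254*66 + V(11) = -254*66 + (-61/2 - 6*11) = -16764 + (-61/2 - 66) = -16764 - 193/2 = -33721/2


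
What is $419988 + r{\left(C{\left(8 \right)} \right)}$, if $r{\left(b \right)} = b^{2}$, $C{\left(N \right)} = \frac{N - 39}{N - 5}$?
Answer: $\frac{3780853}{9} \approx 4.201 \cdot 10^{5}$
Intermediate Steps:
$C{\left(N \right)} = \frac{-39 + N}{-5 + N}$
$419988 + r{\left(C{\left(8 \right)} \right)} = 419988 + \left(\frac{-39 + 8}{-5 + 8}\right)^{2} = 419988 + \left(\frac{1}{3} \left(-31\right)\right)^{2} = 419988 + \left(- \frac{31}{3}\right)^{2} = 419988 + \frac{961}{9} = \frac{3780853}{9}$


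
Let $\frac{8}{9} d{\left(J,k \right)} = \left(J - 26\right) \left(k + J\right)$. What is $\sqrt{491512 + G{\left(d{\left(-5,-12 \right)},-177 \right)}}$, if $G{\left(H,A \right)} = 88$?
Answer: $20 \sqrt{1229} \approx 701.14$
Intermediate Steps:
$d{\left(J,k \right)} = \frac{9 \left(-26 + J\right) \left(J + k\right)}{8}$ ($d{\left(J,k \right)} = \frac{9 \left(J - 26\right) \left(k + J\right)}{8} = \frac{9 \left(-26 + J\right) \left(J + k\right)}{8}$)
$\sqrt{491512 + G{\left(d{\left(-5,-12 \right)},-177 \right)}} = \sqrt{491512 + 88} = \sqrt{491600} = 20 \sqrt{1229}$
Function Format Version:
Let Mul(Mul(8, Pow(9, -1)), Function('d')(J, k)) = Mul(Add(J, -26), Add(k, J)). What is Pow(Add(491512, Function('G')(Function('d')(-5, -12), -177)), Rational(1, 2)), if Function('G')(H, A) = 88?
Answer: Mul(20, Pow(1229, Rational(1, 2))) ≈ 701.14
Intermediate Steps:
Function('d')(J, k) = Mul(Rational(9, 8), Add(-26, J), Add(J, k)) (Function('d')(J, k) = Mul(Rational(9, 8), Mul(Add(J, -26), Add(k, J))) = Mul(Rational(9, 8), Mul(Add(-26, J), Add(J, k))) = Mul(Rational(9, 8), Add(-26, J), Add(J, k)))
Pow(Add(491512, Function('G')(Function('d')(-5, -12), -177)), Rational(1, 2)) = Pow(Add(491512, 88), Rational(1, 2)) = Pow(491600, Rational(1, 2)) = Mul(20, Pow(1229, Rational(1, 2)))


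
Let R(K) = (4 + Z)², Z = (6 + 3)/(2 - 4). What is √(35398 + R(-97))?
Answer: √141593/2 ≈ 188.14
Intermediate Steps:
Z = -9/2 (Z = 9/(-2) = -½*9 = -9/2 ≈ -4.5000)
R(K) = ¼ (R(K) = (4 - 9/2)² = (-½)² = ¼)
√(35398 + R(-97)) = √(35398 + ¼) = √(141593/4) = √141593/2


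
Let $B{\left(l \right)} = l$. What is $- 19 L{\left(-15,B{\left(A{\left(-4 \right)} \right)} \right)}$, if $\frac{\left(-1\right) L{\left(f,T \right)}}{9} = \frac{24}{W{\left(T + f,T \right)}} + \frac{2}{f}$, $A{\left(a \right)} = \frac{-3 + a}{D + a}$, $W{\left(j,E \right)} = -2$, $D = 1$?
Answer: $- \frac{10374}{5} \approx -2074.8$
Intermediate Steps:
$A{\left(a \right)} = \frac{-3 + a}{1 + a}$
$L{\left(f,T \right)} = 108 - \frac{18}{f}$ ($L{\left(f,T \right)} = - 9 \left(\frac{24}{-2} + \frac{2}{f}\right) = - 9 \left(24 \left(- \frac{1}{2}\right) + \frac{2}{f}\right) = - 9 \left(-12 + \frac{2}{f}\right) = 108 - \frac{18}{f}$)
$- 19 L{\left(-15,B{\left(A{\left(-4 \right)} \right)} \right)} = - 19 \left(108 - \frac{18}{-15}\right) = - 19 \left(108 - - \frac{6}{5}\right) = - 19 \left(108 + \frac{6}{5}\right) = \left(-19\right) \frac{546}{5} = - \frac{10374}{5}$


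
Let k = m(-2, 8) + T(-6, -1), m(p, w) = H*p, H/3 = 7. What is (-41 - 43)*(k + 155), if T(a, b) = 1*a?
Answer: -8988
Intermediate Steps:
H = 21 (H = 3*7 = 21)
T(a, b) = a
m(p, w) = 21*p
k = -48 (k = 21*(-2) - 6 = -42 - 6 = -48)
(-41 - 43)*(k + 155) = (-41 - 43)*(-48 + 155) = -84*107 = -8988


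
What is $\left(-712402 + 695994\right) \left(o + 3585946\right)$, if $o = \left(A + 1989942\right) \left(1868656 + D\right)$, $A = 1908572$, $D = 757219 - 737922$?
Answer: $-120766404238025504$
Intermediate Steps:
$D = 19297$
$o = 7360211201842$ ($o = \left(1908572 + 1989942\right) \left(1868656 + 19297\right) = 3898514 \cdot 1887953 = 7360211201842$)
$\left(-712402 + 695994\right) \left(o + 3585946\right) = \left(-712402 + 695994\right) \left(7360211201842 + 3585946\right) = \left(-16408\right) 7360214787788 = -120766404238025504$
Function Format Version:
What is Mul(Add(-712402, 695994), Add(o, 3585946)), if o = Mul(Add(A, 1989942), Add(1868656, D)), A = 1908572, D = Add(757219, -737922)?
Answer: -120766404238025504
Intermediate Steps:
D = 19297
o = 7360211201842 (o = Mul(Add(1908572, 1989942), Add(1868656, 19297)) = Mul(3898514, 1887953) = 7360211201842)
Mul(Add(-712402, 695994), Add(o, 3585946)) = Mul(Add(-712402, 695994), Add(7360211201842, 3585946)) = Mul(-16408, 7360214787788) = -120766404238025504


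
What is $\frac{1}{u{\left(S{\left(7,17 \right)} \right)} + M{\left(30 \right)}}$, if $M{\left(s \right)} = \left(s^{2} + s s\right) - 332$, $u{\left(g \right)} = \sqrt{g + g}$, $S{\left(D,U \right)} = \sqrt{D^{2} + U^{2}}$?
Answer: $\frac{1}{1468 + 2^{\frac{3}{4}} \sqrt{13}} \approx 0.0006784$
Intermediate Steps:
$u{\left(g \right)} = \sqrt{2} \sqrt{g}$ ($u{\left(g \right)} = \sqrt{2 g} = \sqrt{2} \sqrt{g}$)
$M{\left(s \right)} = -332 + 2 s^{2}$ ($M{\left(s \right)} = \left(s^{2} + s^{2}\right) - 332 = 2 s^{2} - 332 = -332 + 2 s^{2}$)
$\frac{1}{u{\left(S{\left(7,17 \right)} \right)} + M{\left(30 \right)}} = \frac{1}{\sqrt{2} \sqrt{\sqrt{7^{2} + 17^{2}}} - \left(332 - 2 \cdot 30^{2}\right)} = \frac{1}{\sqrt{2} \sqrt{\sqrt{49 + 289}} + \left(-332 + 2 \cdot 900\right)} = \frac{1}{\sqrt{2} \sqrt{\sqrt{338}} + \left(-332 + 1800\right)} = \frac{1}{\sqrt{2} \sqrt{13 \sqrt{2}} + 1468} = \frac{1}{\sqrt{2} \sqrt[4]{2} \sqrt{13} + 1468} = \frac{1}{2^{\frac{3}{4}} \sqrt{13} + 1468} = \frac{1}{1468 + 2^{\frac{3}{4}} \sqrt{13}}$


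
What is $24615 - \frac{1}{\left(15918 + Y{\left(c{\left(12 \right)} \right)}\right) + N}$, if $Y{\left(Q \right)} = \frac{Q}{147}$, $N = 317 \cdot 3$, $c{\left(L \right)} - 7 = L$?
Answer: $\frac{61039341483}{2479762} \approx 24615.0$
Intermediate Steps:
$c{\left(L \right)} = 7 + L$
$N = 951$
$Y{\left(Q \right)} = \frac{Q}{147}$ ($Y{\left(Q \right)} = Q \frac{1}{147} = \frac{Q}{147}$)
$24615 - \frac{1}{\left(15918 + Y{\left(c{\left(12 \right)} \right)}\right) + N} = 24615 - \frac{1}{\left(15918 + \frac{7 + 12}{147}\right) + 951} = 24615 - \frac{1}{\left(15918 + \frac{1}{147} \cdot 19\right) + 951} = 24615 - \frac{1}{\left(15918 + \frac{19}{147}\right) + 951} = 24615 - \frac{1}{\frac{2339965}{147} + 951} = 24615 - \frac{1}{\frac{2479762}{147}} = 24615 - \frac{147}{2479762} = \frac{61039341483}{2479762}$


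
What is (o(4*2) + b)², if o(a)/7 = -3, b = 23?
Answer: 4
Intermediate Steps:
o(a) = -21 (o(a) = 7*(-3) = -21)
(o(4*2) + b)² = (-21 + 23)² = 2² = 4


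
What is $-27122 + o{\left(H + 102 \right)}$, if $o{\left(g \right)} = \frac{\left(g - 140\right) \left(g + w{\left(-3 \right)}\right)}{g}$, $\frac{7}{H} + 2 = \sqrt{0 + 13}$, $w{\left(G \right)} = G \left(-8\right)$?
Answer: $- \frac{23580528710}{867987} + \frac{886781 \sqrt{13}}{867987} \approx -27163.0$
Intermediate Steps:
$w{\left(G \right)} = - 8 G$
$H = \frac{7}{-2 + \sqrt{13}}$ ($H = \frac{7}{-2 + \sqrt{0 + 13}} = \frac{7}{-2 + \sqrt{13}} \approx 4.3599$)
$o{\left(g \right)} = \frac{\left(-140 + g\right) \left(24 + g\right)}{g}$ ($o{\left(g \right)} = \frac{\left(g - 140\right) \left(g - -24\right)}{g} = \frac{\left(-140 + g\right) \left(g + 24\right)}{g} = \frac{\left(-140 + g\right) \left(24 + g\right)}{g}$)
$-27122 + o{\left(H + 102 \right)} = -27122 - \left(\frac{112}{9} + \frac{3360}{\left(\frac{14}{9} + \frac{7 \sqrt{13}}{9}\right) + 102} - \frac{7 \sqrt{13}}{9}\right) = -27122 - \left(\frac{112}{9} + \frac{3360}{\frac{932}{9} + \frac{7 \sqrt{13}}{9}} - \frac{7 \sqrt{13}}{9}\right) = - \frac{244210}{9} - \frac{3360}{\frac{932}{9} + \frac{7 \sqrt{13}}{9}} + \frac{7 \sqrt{13}}{9}$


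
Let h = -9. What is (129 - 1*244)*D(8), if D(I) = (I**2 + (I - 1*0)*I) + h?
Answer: -13685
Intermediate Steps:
D(I) = -9 + 2*I**2 (D(I) = (I**2 + (I - 1*0)*I) - 9 = (I**2 + (I + 0)*I) - 9 = (I**2 + I*I) - 9 = (I**2 + I**2) - 9 = 2*I**2 - 9 = -9 + 2*I**2)
(129 - 1*244)*D(8) = (129 - 1*244)*(-9 + 2*8**2) = (129 - 244)*(-9 + 2*64) = -115*(-9 + 128) = -115*119 = -13685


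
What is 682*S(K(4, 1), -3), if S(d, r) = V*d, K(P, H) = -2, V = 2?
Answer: -2728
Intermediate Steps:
S(d, r) = 2*d
682*S(K(4, 1), -3) = 682*(2*(-2)) = 682*(-4) = -2728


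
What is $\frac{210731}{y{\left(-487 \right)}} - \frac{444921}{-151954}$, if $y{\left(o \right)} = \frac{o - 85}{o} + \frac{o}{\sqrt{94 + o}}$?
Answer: $\frac{3530649285072202881}{8566819741673842} - \frac{24339705082493 i \sqrt{393}}{56377717873} \approx 412.13 - 8558.6 i$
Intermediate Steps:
$y{\left(o \right)} = \frac{o}{\sqrt{94 + o}} + \frac{-85 + o}{o}$ ($y{\left(o \right)} = \frac{o - 85}{o} + \frac{o}{\sqrt{94 + o}} = \frac{-85 + o}{o} + \frac{o}{\sqrt{94 + o}} = \frac{o}{\sqrt{94 + o}} + \frac{-85 + o}{o}$)
$\frac{210731}{y{\left(-487 \right)}} - \frac{444921}{-151954} = \frac{210731}{1 - \frac{85}{-487} - \frac{487}{\sqrt{94 - 487}}} - \frac{444921}{-151954} = \frac{210731}{1 - - \frac{85}{487} - \frac{487}{i \sqrt{393}}} - - \frac{444921}{151954} = \frac{210731}{1 + \frac{85}{487} - 487 \left(- \frac{i \sqrt{393}}{393}\right)} + \frac{444921}{151954} = \frac{210731}{1 + \frac{85}{487} + \frac{487 i \sqrt{393}}{393}} + \frac{444921}{151954} = \frac{210731}{\frac{572}{487} + \frac{487 i \sqrt{393}}{393}} + \frac{444921}{151954} = \frac{444921}{151954} + \frac{210731}{\frac{572}{487} + \frac{487 i \sqrt{393}}{393}}$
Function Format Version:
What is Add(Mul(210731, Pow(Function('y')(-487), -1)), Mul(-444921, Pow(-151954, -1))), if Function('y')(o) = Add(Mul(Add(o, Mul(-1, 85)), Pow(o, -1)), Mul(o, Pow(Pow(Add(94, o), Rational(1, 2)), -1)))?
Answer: Add(Rational(3530649285072202881, 8566819741673842), Mul(Rational(-24339705082493, 56377717873), I, Pow(393, Rational(1, 2)))) ≈ Add(412.13, Mul(-8558.6, I))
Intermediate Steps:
Function('y')(o) = Add(Mul(o, Pow(Add(94, o), Rational(-1, 2))), Mul(Pow(o, -1), Add(-85, o))) (Function('y')(o) = Add(Mul(Add(o, -85), Pow(o, -1)), Mul(o, Pow(Add(94, o), Rational(-1, 2)))) = Add(Mul(Add(-85, o), Pow(o, -1)), Mul(o, Pow(Add(94, o), Rational(-1, 2)))) = Add(Mul(Pow(o, -1), Add(-85, o)), Mul(o, Pow(Add(94, o), Rational(-1, 2)))) = Add(Mul(o, Pow(Add(94, o), Rational(-1, 2))), Mul(Pow(o, -1), Add(-85, o))))
Add(Mul(210731, Pow(Function('y')(-487), -1)), Mul(-444921, Pow(-151954, -1))) = Add(Mul(210731, Pow(Add(1, Mul(-85, Pow(-487, -1)), Mul(-487, Pow(Add(94, -487), Rational(-1, 2)))), -1)), Mul(-444921, Pow(-151954, -1))) = Add(Mul(210731, Pow(Add(1, Mul(-85, Rational(-1, 487)), Mul(-487, Pow(-393, Rational(-1, 2)))), -1)), Mul(-444921, Rational(-1, 151954))) = Add(Mul(210731, Pow(Add(1, Rational(85, 487), Mul(-487, Mul(Rational(-1, 393), I, Pow(393, Rational(1, 2))))), -1)), Rational(444921, 151954)) = Add(Mul(210731, Pow(Add(1, Rational(85, 487), Mul(Rational(487, 393), I, Pow(393, Rational(1, 2)))), -1)), Rational(444921, 151954)) = Add(Mul(210731, Pow(Add(Rational(572, 487), Mul(Rational(487, 393), I, Pow(393, Rational(1, 2)))), -1)), Rational(444921, 151954)) = Add(Rational(444921, 151954), Mul(210731, Pow(Add(Rational(572, 487), Mul(Rational(487, 393), I, Pow(393, Rational(1, 2)))), -1)))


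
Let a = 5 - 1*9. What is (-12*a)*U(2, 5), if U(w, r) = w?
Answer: 96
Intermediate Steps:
a = -4 (a = 5 - 9 = -4)
(-12*a)*U(2, 5) = -12*(-4)*2 = 48*2 = 96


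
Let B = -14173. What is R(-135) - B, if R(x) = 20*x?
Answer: 11473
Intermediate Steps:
R(-135) - B = 20*(-135) - 1*(-14173) = -2700 + 14173 = 11473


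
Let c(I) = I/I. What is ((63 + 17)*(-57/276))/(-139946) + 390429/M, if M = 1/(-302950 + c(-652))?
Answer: -190357469018159669/1609379 ≈ -1.1828e+11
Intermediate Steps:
c(I) = 1
M = -1/302949 (M = 1/(-302950 + 1) = 1/(-302949) = -1/302949 ≈ -3.3009e-6)
((63 + 17)*(-57/276))/(-139946) + 390429/M = ((63 + 17)*(-57/276))/(-139946) + 390429/(-1/302949) = (80*(-57*1/276))*(-1/139946) + 390429*(-302949) = (80*(-19/92))*(-1/139946) - 118280075121 = -380/23*(-1/139946) - 118280075121 = 190/1609379 - 118280075121 = -190357469018159669/1609379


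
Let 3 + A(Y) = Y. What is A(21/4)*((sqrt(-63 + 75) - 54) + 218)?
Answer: 369 + 9*sqrt(3)/2 ≈ 376.79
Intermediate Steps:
A(Y) = -3 + Y
A(21/4)*((sqrt(-63 + 75) - 54) + 218) = (-3 + 21/4)*((sqrt(-63 + 75) - 54) + 218) = (-3 + 21*(1/4))*((sqrt(12) - 54) + 218) = (-3 + 21/4)*((2*sqrt(3) - 54) + 218) = 9*((-54 + 2*sqrt(3)) + 218)/4 = 9*(164 + 2*sqrt(3))/4 = 369 + 9*sqrt(3)/2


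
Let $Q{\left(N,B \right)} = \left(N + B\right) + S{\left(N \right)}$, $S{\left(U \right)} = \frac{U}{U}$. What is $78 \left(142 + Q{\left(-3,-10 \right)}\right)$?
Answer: $10140$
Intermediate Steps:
$S{\left(U \right)} = 1$
$Q{\left(N,B \right)} = 1 + B + N$ ($Q{\left(N,B \right)} = \left(N + B\right) + 1 = \left(B + N\right) + 1 = 1 + B + N$)
$78 \left(142 + Q{\left(-3,-10 \right)}\right) = 78 \left(142 - 12\right) = 78 \cdot 130 = 10140$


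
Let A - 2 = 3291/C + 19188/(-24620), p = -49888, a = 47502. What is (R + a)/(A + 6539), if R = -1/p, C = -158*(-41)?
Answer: 47244036274361965/6505208664502576 ≈ 7.2625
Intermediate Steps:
C = 6478
A = 68925319/39872090 (A = 2 + (3291/6478 + 19188/(-24620)) = 2 + (3291*(1/6478) + 19188*(-1/24620)) = 2 + (3291/6478 - 4797/6155) = 2 - 10818861/39872090 = 68925319/39872090 ≈ 1.7287)
R = 1/49888 (R = -1/(-49888) = -1*(-1/49888) = 1/49888 ≈ 2.0045e-5)
(R + a)/(A + 6539) = (1/49888 + 47502)/(68925319/39872090 + 6539) = 2369779777/(49888*(260792521829/39872090)) = (2369779777/49888)*(39872090/260792521829) = 47244036274361965/6505208664502576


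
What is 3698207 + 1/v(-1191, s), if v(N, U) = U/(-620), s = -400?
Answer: 73964171/20 ≈ 3.6982e+6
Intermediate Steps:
v(N, U) = -U/620 (v(N, U) = U*(-1/620) = -U/620)
3698207 + 1/v(-1191, s) = 3698207 + 1/(-1/620*(-400)) = 3698207 + 1/(20/31) = 3698207 + 31/20 = 73964171/20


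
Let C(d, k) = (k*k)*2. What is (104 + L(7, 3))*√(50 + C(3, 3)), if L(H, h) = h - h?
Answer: 208*√17 ≈ 857.61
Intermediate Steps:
L(H, h) = 0
C(d, k) = 2*k² (C(d, k) = k²*2 = 2*k²)
(104 + L(7, 3))*√(50 + C(3, 3)) = (104 + 0)*√(50 + 2*3²) = 104*√(50 + 2*9) = 104*√(50 + 18) = 104*√68 = 104*(2*√17) = 208*√17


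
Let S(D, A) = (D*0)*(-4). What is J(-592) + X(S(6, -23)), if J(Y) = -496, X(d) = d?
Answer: -496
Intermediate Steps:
S(D, A) = 0 (S(D, A) = 0*(-4) = 0)
J(-592) + X(S(6, -23)) = -496 + 0 = -496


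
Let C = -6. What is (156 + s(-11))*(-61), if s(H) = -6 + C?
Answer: -8784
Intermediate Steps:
s(H) = -12 (s(H) = -6 - 6 = -12)
(156 + s(-11))*(-61) = (156 - 12)*(-61) = 144*(-61) = -8784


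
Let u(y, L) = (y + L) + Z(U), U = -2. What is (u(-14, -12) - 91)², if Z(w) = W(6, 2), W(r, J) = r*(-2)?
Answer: 16641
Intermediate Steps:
W(r, J) = -2*r
Z(w) = -12 (Z(w) = -2*6 = -12)
u(y, L) = -12 + L + y (u(y, L) = (y + L) - 12 = (L + y) - 12 = -12 + L + y)
(u(-14, -12) - 91)² = ((-12 - 12 - 14) - 91)² = (-38 - 91)² = (-129)² = 16641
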